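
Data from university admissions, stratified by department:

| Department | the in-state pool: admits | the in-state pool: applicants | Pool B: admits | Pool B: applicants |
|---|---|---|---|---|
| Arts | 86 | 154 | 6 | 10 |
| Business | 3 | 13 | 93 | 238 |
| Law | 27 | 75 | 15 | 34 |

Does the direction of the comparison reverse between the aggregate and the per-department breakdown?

Arts: the in-state pool 86/154 = 55.8%, Pool B 6/10 = 60.0% → Pool B
Business: the in-state pool 3/13 = 23.1%, Pool B 93/238 = 39.1% → Pool B
Law: the in-state pool 27/75 = 36.0%, Pool B 15/34 = 44.1% → Pool B
Overall: the in-state pool 116/242 = 47.9%, Pool B 114/282 = 40.4% → the in-state pool
Pool B wins each department group but the in-state pool wins overall — the comparison reverses. Pool B's applicants skew toward Business, which has a lower base rate.

Yes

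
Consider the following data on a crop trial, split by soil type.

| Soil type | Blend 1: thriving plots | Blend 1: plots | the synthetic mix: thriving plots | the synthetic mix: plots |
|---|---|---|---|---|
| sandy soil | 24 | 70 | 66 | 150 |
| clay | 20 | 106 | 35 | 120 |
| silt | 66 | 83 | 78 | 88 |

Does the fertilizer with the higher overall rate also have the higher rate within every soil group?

Yes

Sandy soil: Blend 1 24/70 = 34.3%, the synthetic mix 66/150 = 44.0% → the synthetic mix
Clay: Blend 1 20/106 = 18.9%, the synthetic mix 35/120 = 29.2% → the synthetic mix
Silt: Blend 1 66/83 = 79.5%, the synthetic mix 78/88 = 88.6% → the synthetic mix
Overall: Blend 1 110/259 = 42.5%, the synthetic mix 179/358 = 50.0% → the synthetic mix
The synthetic mix wins overall and in every soil group — no reversal.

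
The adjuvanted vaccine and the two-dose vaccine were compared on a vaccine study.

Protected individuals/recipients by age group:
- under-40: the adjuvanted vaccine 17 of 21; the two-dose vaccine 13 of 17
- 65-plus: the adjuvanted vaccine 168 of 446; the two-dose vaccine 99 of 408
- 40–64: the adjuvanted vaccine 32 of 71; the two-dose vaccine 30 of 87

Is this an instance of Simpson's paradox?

No

Under-40: the adjuvanted vaccine 17/21 = 81.0%, the two-dose vaccine 13/17 = 76.5% → the adjuvanted vaccine
65-plus: the adjuvanted vaccine 168/446 = 37.7%, the two-dose vaccine 99/408 = 24.3% → the adjuvanted vaccine
40–64: the adjuvanted vaccine 32/71 = 45.1%, the two-dose vaccine 30/87 = 34.5% → the adjuvanted vaccine
Overall: the adjuvanted vaccine 217/538 = 40.3%, the two-dose vaccine 142/512 = 27.7% → the adjuvanted vaccine
The adjuvanted vaccine wins overall and in every age group — no reversal.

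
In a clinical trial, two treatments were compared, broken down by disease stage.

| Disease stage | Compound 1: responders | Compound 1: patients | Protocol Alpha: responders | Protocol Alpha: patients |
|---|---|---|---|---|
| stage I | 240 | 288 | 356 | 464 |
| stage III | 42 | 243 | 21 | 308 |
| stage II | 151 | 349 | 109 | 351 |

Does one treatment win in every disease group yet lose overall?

Stage I: Compound 1 240/288 = 83.3%, Protocol Alpha 356/464 = 76.7% → Compound 1
Stage III: Compound 1 42/243 = 17.3%, Protocol Alpha 21/308 = 6.8% → Compound 1
Stage II: Compound 1 151/349 = 43.3%, Protocol Alpha 109/351 = 31.1% → Compound 1
Overall: Compound 1 433/880 = 49.2%, Protocol Alpha 486/1123 = 43.3% → Compound 1
Compound 1 wins overall and in every disease group — no reversal.

No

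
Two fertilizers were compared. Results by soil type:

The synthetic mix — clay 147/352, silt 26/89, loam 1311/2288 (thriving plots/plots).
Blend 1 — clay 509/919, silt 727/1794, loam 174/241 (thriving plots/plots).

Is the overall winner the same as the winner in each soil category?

No

Clay: the synthetic mix 147/352 = 41.8%, Blend 1 509/919 = 55.4% → Blend 1
Silt: the synthetic mix 26/89 = 29.2%, Blend 1 727/1794 = 40.5% → Blend 1
Loam: the synthetic mix 1311/2288 = 57.3%, Blend 1 174/241 = 72.2% → Blend 1
Overall: the synthetic mix 1484/2729 = 54.4%, Blend 1 1410/2954 = 47.7% → the synthetic mix
Blend 1 wins each soil group but the synthetic mix wins overall — the comparison reverses. Blend 1's plots skew toward silt, which has a lower base rate.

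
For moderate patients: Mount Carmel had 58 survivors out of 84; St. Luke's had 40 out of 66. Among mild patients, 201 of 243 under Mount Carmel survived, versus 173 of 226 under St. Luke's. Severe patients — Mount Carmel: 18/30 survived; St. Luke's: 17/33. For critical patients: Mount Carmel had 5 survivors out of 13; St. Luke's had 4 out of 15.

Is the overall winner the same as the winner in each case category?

Yes

Moderate: Mount Carmel 58/84 = 69.0%, St. Luke's 40/66 = 60.6% → Mount Carmel
Mild: Mount Carmel 201/243 = 82.7%, St. Luke's 173/226 = 76.5% → Mount Carmel
Severe: Mount Carmel 18/30 = 60.0%, St. Luke's 17/33 = 51.5% → Mount Carmel
Critical: Mount Carmel 5/13 = 38.5%, St. Luke's 4/15 = 26.7% → Mount Carmel
Overall: Mount Carmel 282/370 = 76.2%, St. Luke's 234/340 = 68.8% → Mount Carmel
Mount Carmel wins overall and in every case group — no reversal.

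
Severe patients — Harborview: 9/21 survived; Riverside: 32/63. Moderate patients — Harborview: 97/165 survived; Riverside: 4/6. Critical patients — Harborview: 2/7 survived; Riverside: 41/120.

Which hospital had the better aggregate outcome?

Harborview

Severe: Harborview 9/21 = 42.9%, Riverside 32/63 = 50.8% → Riverside
Moderate: Harborview 97/165 = 58.8%, Riverside 4/6 = 66.7% → Riverside
Critical: Harborview 2/7 = 28.6%, Riverside 41/120 = 34.2% → Riverside
Overall: Harborview 108/193 = 56.0%, Riverside 77/189 = 40.7% → Harborview
(Riverside wins every case group but Harborview wins overall — Riverside's patients skew toward the low-rate critical group.)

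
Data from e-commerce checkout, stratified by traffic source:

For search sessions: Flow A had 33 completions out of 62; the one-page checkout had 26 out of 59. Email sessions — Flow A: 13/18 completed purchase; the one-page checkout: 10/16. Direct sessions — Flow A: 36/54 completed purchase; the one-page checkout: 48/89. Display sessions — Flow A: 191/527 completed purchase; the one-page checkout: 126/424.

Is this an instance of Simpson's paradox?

No

Search: Flow A 33/62 = 53.2%, the one-page checkout 26/59 = 44.1% → Flow A
Email: Flow A 13/18 = 72.2%, the one-page checkout 10/16 = 62.5% → Flow A
Direct: Flow A 36/54 = 66.7%, the one-page checkout 48/89 = 53.9% → Flow A
Display: Flow A 191/527 = 36.2%, the one-page checkout 126/424 = 29.7% → Flow A
Overall: Flow A 273/661 = 41.3%, the one-page checkout 210/588 = 35.7% → Flow A
Flow A wins overall and in every traffic group — no reversal.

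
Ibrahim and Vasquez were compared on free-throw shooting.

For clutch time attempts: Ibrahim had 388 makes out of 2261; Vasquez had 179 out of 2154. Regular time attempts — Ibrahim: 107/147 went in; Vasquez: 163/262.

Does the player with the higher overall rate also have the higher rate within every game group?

Yes

Clutch time: Ibrahim 388/2261 = 17.2%, Vasquez 179/2154 = 8.3% → Ibrahim
Regular time: Ibrahim 107/147 = 72.8%, Vasquez 163/262 = 62.2% → Ibrahim
Overall: Ibrahim 495/2408 = 20.6%, Vasquez 342/2416 = 14.2% → Ibrahim
Ibrahim wins overall and in every game group — no reversal.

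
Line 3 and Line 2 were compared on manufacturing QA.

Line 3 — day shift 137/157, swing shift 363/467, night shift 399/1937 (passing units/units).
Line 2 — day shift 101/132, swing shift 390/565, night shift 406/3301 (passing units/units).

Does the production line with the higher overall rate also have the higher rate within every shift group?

Day shift: Line 3 137/157 = 87.3%, Line 2 101/132 = 76.5% → Line 3
Swing shift: Line 3 363/467 = 77.7%, Line 2 390/565 = 69.0% → Line 3
Night shift: Line 3 399/1937 = 20.6%, Line 2 406/3301 = 12.3% → Line 3
Overall: Line 3 899/2561 = 35.1%, Line 2 897/3998 = 22.4% → Line 3
Line 3 wins overall and in every shift group — no reversal.

Yes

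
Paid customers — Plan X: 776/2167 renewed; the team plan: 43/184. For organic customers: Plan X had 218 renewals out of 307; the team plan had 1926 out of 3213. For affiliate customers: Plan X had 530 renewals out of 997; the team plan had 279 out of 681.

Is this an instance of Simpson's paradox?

Yes

Paid: Plan X 776/2167 = 35.8%, the team plan 43/184 = 23.4% → Plan X
Organic: Plan X 218/307 = 71.0%, the team plan 1926/3213 = 59.9% → Plan X
Affiliate: Plan X 530/997 = 53.2%, the team plan 279/681 = 41.0% → Plan X
Overall: Plan X 1524/3471 = 43.9%, the team plan 2248/4078 = 55.1% → the team plan
Plan X wins each signup group but the team plan wins overall — the comparison reverses. Plan X's customers skew toward paid, which has a lower base rate.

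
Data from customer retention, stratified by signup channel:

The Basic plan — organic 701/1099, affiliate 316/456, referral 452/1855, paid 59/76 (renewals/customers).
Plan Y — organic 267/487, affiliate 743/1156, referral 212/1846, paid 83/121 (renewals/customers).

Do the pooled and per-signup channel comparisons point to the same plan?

Yes

Organic: the Basic plan 701/1099 = 63.8%, Plan Y 267/487 = 54.8% → the Basic plan
Affiliate: the Basic plan 316/456 = 69.3%, Plan Y 743/1156 = 64.3% → the Basic plan
Referral: the Basic plan 452/1855 = 24.4%, Plan Y 212/1846 = 11.5% → the Basic plan
Paid: the Basic plan 59/76 = 77.6%, Plan Y 83/121 = 68.6% → the Basic plan
Overall: the Basic plan 1528/3486 = 43.8%, Plan Y 1305/3610 = 36.1% → the Basic plan
The Basic plan wins overall and in every signup group — no reversal.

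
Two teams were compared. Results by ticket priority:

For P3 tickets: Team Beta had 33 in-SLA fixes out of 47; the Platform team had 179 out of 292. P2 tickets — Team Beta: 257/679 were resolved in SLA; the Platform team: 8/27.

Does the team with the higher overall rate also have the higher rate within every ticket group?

No

P3: Team Beta 33/47 = 70.2%, the Platform team 179/292 = 61.3% → Team Beta
P2: Team Beta 257/679 = 37.8%, the Platform team 8/27 = 29.6% → Team Beta
Overall: Team Beta 290/726 = 39.9%, the Platform team 187/319 = 58.6% → the Platform team
Team Beta wins each ticket group but the Platform team wins overall — the comparison reverses. Team Beta's tickets skew toward P2, which has a lower base rate.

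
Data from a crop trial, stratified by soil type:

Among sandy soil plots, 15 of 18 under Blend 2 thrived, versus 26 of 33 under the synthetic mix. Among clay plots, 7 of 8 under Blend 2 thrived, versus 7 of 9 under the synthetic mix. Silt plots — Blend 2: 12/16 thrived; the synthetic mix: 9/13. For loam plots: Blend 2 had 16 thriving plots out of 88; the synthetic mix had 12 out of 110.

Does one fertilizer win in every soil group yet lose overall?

No

Sandy soil: Blend 2 15/18 = 83.3%, the synthetic mix 26/33 = 78.8% → Blend 2
Clay: Blend 2 7/8 = 87.5%, the synthetic mix 7/9 = 77.8% → Blend 2
Silt: Blend 2 12/16 = 75.0%, the synthetic mix 9/13 = 69.2% → Blend 2
Loam: Blend 2 16/88 = 18.2%, the synthetic mix 12/110 = 10.9% → Blend 2
Overall: Blend 2 50/130 = 38.5%, the synthetic mix 54/165 = 32.7% → Blend 2
Blend 2 wins overall and in every soil group — no reversal.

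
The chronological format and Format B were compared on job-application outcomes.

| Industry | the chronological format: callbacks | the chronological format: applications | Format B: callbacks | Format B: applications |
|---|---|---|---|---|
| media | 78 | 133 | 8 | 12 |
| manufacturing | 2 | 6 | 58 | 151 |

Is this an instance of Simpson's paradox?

Yes

Media: the chronological format 78/133 = 58.6%, Format B 8/12 = 66.7% → Format B
Manufacturing: the chronological format 2/6 = 33.3%, Format B 58/151 = 38.4% → Format B
Overall: the chronological format 80/139 = 57.6%, Format B 66/163 = 40.5% → the chronological format
Format B wins each industry group but the chronological format wins overall — the comparison reverses. Format B's applications skew toward manufacturing, which has a lower base rate.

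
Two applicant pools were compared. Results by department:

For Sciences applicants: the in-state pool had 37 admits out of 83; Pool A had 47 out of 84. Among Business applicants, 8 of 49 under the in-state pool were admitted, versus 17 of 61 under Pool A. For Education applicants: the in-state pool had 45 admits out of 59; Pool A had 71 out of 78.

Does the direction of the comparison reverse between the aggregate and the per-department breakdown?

No

Sciences: the in-state pool 37/83 = 44.6%, Pool A 47/84 = 56.0% → Pool A
Business: the in-state pool 8/49 = 16.3%, Pool A 17/61 = 27.9% → Pool A
Education: the in-state pool 45/59 = 76.3%, Pool A 71/78 = 91.0% → Pool A
Overall: the in-state pool 90/191 = 47.1%, Pool A 135/223 = 60.5% → Pool A
Pool A wins overall and in every department group — no reversal.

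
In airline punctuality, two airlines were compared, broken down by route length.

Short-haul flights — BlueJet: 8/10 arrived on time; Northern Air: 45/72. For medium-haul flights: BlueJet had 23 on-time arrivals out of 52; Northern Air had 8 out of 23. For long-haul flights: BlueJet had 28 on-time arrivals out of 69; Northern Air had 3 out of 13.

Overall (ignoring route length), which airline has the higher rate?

Northern Air

Short-haul: BlueJet 8/10 = 80.0%, Northern Air 45/72 = 62.5% → BlueJet
Medium-haul: BlueJet 23/52 = 44.2%, Northern Air 8/23 = 34.8% → BlueJet
Long-haul: BlueJet 28/69 = 40.6%, Northern Air 3/13 = 23.1% → BlueJet
Overall: BlueJet 59/131 = 45.0%, Northern Air 56/108 = 51.9% → Northern Air
(BlueJet wins every route group but Northern Air wins overall — BlueJet's flights skew toward the low-rate long-haul group.)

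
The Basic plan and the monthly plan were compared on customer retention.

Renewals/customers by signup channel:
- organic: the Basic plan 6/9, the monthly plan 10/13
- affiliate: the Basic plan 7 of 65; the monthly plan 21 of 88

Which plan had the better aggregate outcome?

Organic: the Basic plan 6/9 = 66.7%, the monthly plan 10/13 = 76.9% → the monthly plan
Affiliate: the Basic plan 7/65 = 10.8%, the monthly plan 21/88 = 23.9% → the monthly plan
Overall: the Basic plan 13/74 = 17.6%, the monthly plan 31/101 = 30.7% → the monthly plan

the monthly plan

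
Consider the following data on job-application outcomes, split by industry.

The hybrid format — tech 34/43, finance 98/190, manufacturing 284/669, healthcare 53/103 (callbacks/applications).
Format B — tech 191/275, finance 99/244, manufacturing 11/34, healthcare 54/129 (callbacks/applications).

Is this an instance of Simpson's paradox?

Tech: the hybrid format 34/43 = 79.1%, Format B 191/275 = 69.5% → the hybrid format
Finance: the hybrid format 98/190 = 51.6%, Format B 99/244 = 40.6% → the hybrid format
Manufacturing: the hybrid format 284/669 = 42.5%, Format B 11/34 = 32.4% → the hybrid format
Healthcare: the hybrid format 53/103 = 51.5%, Format B 54/129 = 41.9% → the hybrid format
Overall: the hybrid format 469/1005 = 46.7%, Format B 355/682 = 52.1% → Format B
The hybrid format wins each industry group but Format B wins overall — the comparison reverses. The hybrid format's applications skew toward manufacturing, which has a lower base rate.

Yes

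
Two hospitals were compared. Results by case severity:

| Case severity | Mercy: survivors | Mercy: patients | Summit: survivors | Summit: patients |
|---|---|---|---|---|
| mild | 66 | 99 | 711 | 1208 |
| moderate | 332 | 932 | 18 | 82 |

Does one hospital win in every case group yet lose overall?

Mild: Mercy 66/99 = 66.7%, Summit 711/1208 = 58.9% → Mercy
Moderate: Mercy 332/932 = 35.6%, Summit 18/82 = 22.0% → Mercy
Overall: Mercy 398/1031 = 38.6%, Summit 729/1290 = 56.5% → Summit
Mercy wins each case group but Summit wins overall — the comparison reverses. Mercy's patients skew toward moderate, which has a lower base rate.

Yes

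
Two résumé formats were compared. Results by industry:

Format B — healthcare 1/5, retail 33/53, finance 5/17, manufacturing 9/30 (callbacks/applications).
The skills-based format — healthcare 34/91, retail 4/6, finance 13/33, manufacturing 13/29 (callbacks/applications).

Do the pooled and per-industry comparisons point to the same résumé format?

Healthcare: Format B 1/5 = 20.0%, the skills-based format 34/91 = 37.4% → the skills-based format
Retail: Format B 33/53 = 62.3%, the skills-based format 4/6 = 66.7% → the skills-based format
Finance: Format B 5/17 = 29.4%, the skills-based format 13/33 = 39.4% → the skills-based format
Manufacturing: Format B 9/30 = 30.0%, the skills-based format 13/29 = 44.8% → the skills-based format
Overall: Format B 48/105 = 45.7%, the skills-based format 64/159 = 40.3% → Format B
The skills-based format wins each industry group but Format B wins overall — the comparison reverses. The skills-based format's applications skew toward healthcare, which has a lower base rate.

No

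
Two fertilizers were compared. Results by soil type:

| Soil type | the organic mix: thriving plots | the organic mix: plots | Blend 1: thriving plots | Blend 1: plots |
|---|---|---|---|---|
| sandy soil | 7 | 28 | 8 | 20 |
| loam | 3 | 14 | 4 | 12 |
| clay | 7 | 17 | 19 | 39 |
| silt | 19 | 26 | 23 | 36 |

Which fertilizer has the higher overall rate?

Sandy soil: the organic mix 7/28 = 25.0%, Blend 1 8/20 = 40.0% → Blend 1
Loam: the organic mix 3/14 = 21.4%, Blend 1 4/12 = 33.3% → Blend 1
Clay: the organic mix 7/17 = 41.2%, Blend 1 19/39 = 48.7% → Blend 1
Silt: the organic mix 19/26 = 73.1%, Blend 1 23/36 = 63.9% → the organic mix
Overall: the organic mix 36/85 = 42.4%, Blend 1 54/107 = 50.5% → Blend 1
(Neither sweeps every soil group, but Blend 1 has the higher pooled rate.)

Blend 1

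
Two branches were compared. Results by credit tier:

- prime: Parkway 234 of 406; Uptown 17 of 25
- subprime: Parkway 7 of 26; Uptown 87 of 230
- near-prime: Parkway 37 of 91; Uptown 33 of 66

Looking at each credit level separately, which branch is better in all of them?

Prime: Parkway 234/406 = 57.6%, Uptown 17/25 = 68.0% → Uptown
Subprime: Parkway 7/26 = 26.9%, Uptown 87/230 = 37.8% → Uptown
Near-prime: Parkway 37/91 = 40.7%, Uptown 33/66 = 50.0% → Uptown
Uptown has the higher rate in all 3 groups.

Uptown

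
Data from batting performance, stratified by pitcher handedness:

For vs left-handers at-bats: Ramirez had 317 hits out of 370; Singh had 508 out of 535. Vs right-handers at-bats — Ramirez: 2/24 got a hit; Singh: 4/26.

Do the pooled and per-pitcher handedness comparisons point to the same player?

Yes

Vs left-handers: Ramirez 317/370 = 85.7%, Singh 508/535 = 95.0% → Singh
Vs right-handers: Ramirez 2/24 = 8.3%, Singh 4/26 = 15.4% → Singh
Overall: Ramirez 319/394 = 81.0%, Singh 512/561 = 91.3% → Singh
Singh wins overall and in every pitcher group — no reversal.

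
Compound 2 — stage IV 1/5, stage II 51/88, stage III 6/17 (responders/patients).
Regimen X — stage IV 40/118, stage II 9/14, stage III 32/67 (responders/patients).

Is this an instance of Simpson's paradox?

Stage IV: Compound 2 1/5 = 20.0%, Regimen X 40/118 = 33.9% → Regimen X
Stage II: Compound 2 51/88 = 58.0%, Regimen X 9/14 = 64.3% → Regimen X
Stage III: Compound 2 6/17 = 35.3%, Regimen X 32/67 = 47.8% → Regimen X
Overall: Compound 2 58/110 = 52.7%, Regimen X 81/199 = 40.7% → Compound 2
Regimen X wins each disease group but Compound 2 wins overall — the comparison reverses. Regimen X's patients skew toward stage IV, which has a lower base rate.

Yes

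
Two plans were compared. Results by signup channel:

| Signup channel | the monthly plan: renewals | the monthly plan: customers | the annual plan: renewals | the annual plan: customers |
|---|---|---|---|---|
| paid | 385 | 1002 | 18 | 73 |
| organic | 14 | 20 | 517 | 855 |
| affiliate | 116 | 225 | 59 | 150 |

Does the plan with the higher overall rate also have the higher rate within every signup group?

No

Paid: the monthly plan 385/1002 = 38.4%, the annual plan 18/73 = 24.7% → the monthly plan
Organic: the monthly plan 14/20 = 70.0%, the annual plan 517/855 = 60.5% → the monthly plan
Affiliate: the monthly plan 116/225 = 51.6%, the annual plan 59/150 = 39.3% → the monthly plan
Overall: the monthly plan 515/1247 = 41.3%, the annual plan 594/1078 = 55.1% → the annual plan
The monthly plan wins each signup group but the annual plan wins overall — the comparison reverses. The monthly plan's customers skew toward paid, which has a lower base rate.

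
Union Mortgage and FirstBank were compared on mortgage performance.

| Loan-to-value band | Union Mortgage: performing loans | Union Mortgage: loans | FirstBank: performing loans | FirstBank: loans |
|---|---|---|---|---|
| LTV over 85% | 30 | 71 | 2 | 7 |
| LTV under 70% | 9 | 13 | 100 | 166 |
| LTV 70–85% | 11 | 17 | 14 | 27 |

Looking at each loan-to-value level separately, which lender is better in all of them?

Union Mortgage

LTV over 85%: Union Mortgage 30/71 = 42.3%, FirstBank 2/7 = 28.6% → Union Mortgage
LTV under 70%: Union Mortgage 9/13 = 69.2%, FirstBank 100/166 = 60.2% → Union Mortgage
LTV 70–85%: Union Mortgage 11/17 = 64.7%, FirstBank 14/27 = 51.9% → Union Mortgage
Union Mortgage has the higher rate in all 3 groups.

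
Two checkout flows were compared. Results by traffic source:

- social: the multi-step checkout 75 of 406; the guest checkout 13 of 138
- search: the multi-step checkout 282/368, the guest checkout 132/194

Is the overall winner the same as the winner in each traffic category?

Yes

Social: the multi-step checkout 75/406 = 18.5%, the guest checkout 13/138 = 9.4% → the multi-step checkout
Search: the multi-step checkout 282/368 = 76.6%, the guest checkout 132/194 = 68.0% → the multi-step checkout
Overall: the multi-step checkout 357/774 = 46.1%, the guest checkout 145/332 = 43.7% → the multi-step checkout
The multi-step checkout wins overall and in every traffic group — no reversal.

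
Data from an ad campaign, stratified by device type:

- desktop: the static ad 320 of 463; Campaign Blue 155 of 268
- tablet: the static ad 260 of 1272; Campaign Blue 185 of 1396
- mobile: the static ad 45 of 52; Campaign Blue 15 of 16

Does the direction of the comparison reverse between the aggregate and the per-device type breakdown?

No

Desktop: the static ad 320/463 = 69.1%, Campaign Blue 155/268 = 57.8% → the static ad
Tablet: the static ad 260/1272 = 20.4%, Campaign Blue 185/1396 = 13.3% → the static ad
Mobile: the static ad 45/52 = 86.5%, Campaign Blue 15/16 = 93.8% → Campaign Blue
Overall: the static ad 625/1787 = 35.0%, Campaign Blue 355/1680 = 21.1% → the static ad
Neither sweeps: the static ad wins 2 of 3 groups, Campaign Blue wins 1. The static ad wins overall but not every group — no Simpson reversal.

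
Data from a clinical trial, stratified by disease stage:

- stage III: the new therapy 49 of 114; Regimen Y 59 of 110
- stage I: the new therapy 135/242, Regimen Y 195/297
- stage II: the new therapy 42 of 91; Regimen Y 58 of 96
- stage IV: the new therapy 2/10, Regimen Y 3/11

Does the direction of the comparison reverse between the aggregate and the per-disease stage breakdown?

Stage III: the new therapy 49/114 = 43.0%, Regimen Y 59/110 = 53.6% → Regimen Y
Stage I: the new therapy 135/242 = 55.8%, Regimen Y 195/297 = 65.7% → Regimen Y
Stage II: the new therapy 42/91 = 46.2%, Regimen Y 58/96 = 60.4% → Regimen Y
Stage IV: the new therapy 2/10 = 20.0%, Regimen Y 3/11 = 27.3% → Regimen Y
Overall: the new therapy 228/457 = 49.9%, Regimen Y 315/514 = 61.3% → Regimen Y
Regimen Y wins overall and in every disease group — no reversal.

No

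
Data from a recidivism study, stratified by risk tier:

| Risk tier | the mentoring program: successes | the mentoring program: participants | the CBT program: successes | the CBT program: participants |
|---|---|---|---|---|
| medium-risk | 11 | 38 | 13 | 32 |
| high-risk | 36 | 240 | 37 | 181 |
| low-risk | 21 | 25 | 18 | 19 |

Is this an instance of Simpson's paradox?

No

Medium-risk: the mentoring program 11/38 = 28.9%, the CBT program 13/32 = 40.6% → the CBT program
High-risk: the mentoring program 36/240 = 15.0%, the CBT program 37/181 = 20.4% → the CBT program
Low-risk: the mentoring program 21/25 = 84.0%, the CBT program 18/19 = 94.7% → the CBT program
Overall: the mentoring program 68/303 = 22.4%, the CBT program 68/232 = 29.3% → the CBT program
The CBT program wins overall and in every risk group — no reversal.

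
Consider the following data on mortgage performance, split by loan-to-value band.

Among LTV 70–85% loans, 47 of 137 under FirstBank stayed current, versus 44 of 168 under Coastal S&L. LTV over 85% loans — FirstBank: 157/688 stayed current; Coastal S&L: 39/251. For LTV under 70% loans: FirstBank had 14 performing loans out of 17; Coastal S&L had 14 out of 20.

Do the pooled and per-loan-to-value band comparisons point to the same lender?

Yes

LTV 70–85%: FirstBank 47/137 = 34.3%, Coastal S&L 44/168 = 26.2% → FirstBank
LTV over 85%: FirstBank 157/688 = 22.8%, Coastal S&L 39/251 = 15.5% → FirstBank
LTV under 70%: FirstBank 14/17 = 82.4%, Coastal S&L 14/20 = 70.0% → FirstBank
Overall: FirstBank 218/842 = 25.9%, Coastal S&L 97/439 = 22.1% → FirstBank
FirstBank wins overall and in every loan-to-value group — no reversal.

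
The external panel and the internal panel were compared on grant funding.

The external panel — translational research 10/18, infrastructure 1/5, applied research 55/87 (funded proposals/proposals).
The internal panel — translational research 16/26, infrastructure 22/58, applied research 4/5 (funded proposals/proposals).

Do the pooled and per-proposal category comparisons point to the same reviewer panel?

No

Translational research: the external panel 10/18 = 55.6%, the internal panel 16/26 = 61.5% → the internal panel
Infrastructure: the external panel 1/5 = 20.0%, the internal panel 22/58 = 37.9% → the internal panel
Applied research: the external panel 55/87 = 63.2%, the internal panel 4/5 = 80.0% → the internal panel
Overall: the external panel 66/110 = 60.0%, the internal panel 42/89 = 47.2% → the external panel
The internal panel wins each proposal group but the external panel wins overall — the comparison reverses. The internal panel's proposals skew toward infrastructure, which has a lower base rate.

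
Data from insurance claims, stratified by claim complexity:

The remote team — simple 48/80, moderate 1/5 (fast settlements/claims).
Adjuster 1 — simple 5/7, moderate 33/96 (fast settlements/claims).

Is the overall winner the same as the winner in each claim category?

No

Simple: the remote team 48/80 = 60.0%, Adjuster 1 5/7 = 71.4% → Adjuster 1
Moderate: the remote team 1/5 = 20.0%, Adjuster 1 33/96 = 34.4% → Adjuster 1
Overall: the remote team 49/85 = 57.6%, Adjuster 1 38/103 = 36.9% → the remote team
Adjuster 1 wins each claim group but the remote team wins overall — the comparison reverses. Adjuster 1's claims skew toward moderate, which has a lower base rate.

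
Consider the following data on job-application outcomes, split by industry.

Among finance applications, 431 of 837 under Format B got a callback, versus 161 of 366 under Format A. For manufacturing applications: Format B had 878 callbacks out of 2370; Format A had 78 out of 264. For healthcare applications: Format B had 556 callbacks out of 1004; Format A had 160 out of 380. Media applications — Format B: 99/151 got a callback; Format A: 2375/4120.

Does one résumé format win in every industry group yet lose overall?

Yes

Finance: Format B 431/837 = 51.5%, Format A 161/366 = 44.0% → Format B
Manufacturing: Format B 878/2370 = 37.0%, Format A 78/264 = 29.5% → Format B
Healthcare: Format B 556/1004 = 55.4%, Format A 160/380 = 42.1% → Format B
Media: Format B 99/151 = 65.6%, Format A 2375/4120 = 57.6% → Format B
Overall: Format B 1964/4362 = 45.0%, Format A 2774/5130 = 54.1% → Format A
Format B wins each industry group but Format A wins overall — the comparison reverses. Format B's applications skew toward manufacturing, which has a lower base rate.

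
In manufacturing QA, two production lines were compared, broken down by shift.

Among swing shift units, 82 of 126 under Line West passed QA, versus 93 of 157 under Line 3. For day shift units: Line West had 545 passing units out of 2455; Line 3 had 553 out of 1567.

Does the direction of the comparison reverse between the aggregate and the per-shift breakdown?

Swing shift: Line West 82/126 = 65.1%, Line 3 93/157 = 59.2% → Line West
Day shift: Line West 545/2455 = 22.2%, Line 3 553/1567 = 35.3% → Line 3
Overall: Line West 627/2581 = 24.3%, Line 3 646/1724 = 37.5% → Line 3
Neither sweeps: Line West wins 1 of 2 groups, Line 3 wins 1. Line 3 wins overall but not every group — no Simpson reversal.

No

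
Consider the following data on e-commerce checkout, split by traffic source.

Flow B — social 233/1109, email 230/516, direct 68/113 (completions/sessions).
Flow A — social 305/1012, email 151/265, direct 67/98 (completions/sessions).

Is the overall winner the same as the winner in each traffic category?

Social: Flow B 233/1109 = 21.0%, Flow A 305/1012 = 30.1% → Flow A
Email: Flow B 230/516 = 44.6%, Flow A 151/265 = 57.0% → Flow A
Direct: Flow B 68/113 = 60.2%, Flow A 67/98 = 68.4% → Flow A
Overall: Flow B 531/1738 = 30.6%, Flow A 523/1375 = 38.0% → Flow A
Flow A wins overall and in every traffic group — no reversal.

Yes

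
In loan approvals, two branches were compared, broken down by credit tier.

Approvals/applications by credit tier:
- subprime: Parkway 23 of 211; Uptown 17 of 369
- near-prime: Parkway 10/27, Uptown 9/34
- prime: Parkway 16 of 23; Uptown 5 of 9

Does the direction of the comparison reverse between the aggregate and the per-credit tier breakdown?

Subprime: Parkway 23/211 = 10.9%, Uptown 17/369 = 4.6% → Parkway
Near-prime: Parkway 10/27 = 37.0%, Uptown 9/34 = 26.5% → Parkway
Prime: Parkway 16/23 = 69.6%, Uptown 5/9 = 55.6% → Parkway
Overall: Parkway 49/261 = 18.8%, Uptown 31/412 = 7.5% → Parkway
Parkway wins overall and in every credit group — no reversal.

No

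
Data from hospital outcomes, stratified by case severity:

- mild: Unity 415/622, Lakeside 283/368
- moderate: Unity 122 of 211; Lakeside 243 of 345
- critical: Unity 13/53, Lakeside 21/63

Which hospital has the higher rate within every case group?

Mild: Unity 415/622 = 66.7%, Lakeside 283/368 = 76.9% → Lakeside
Moderate: Unity 122/211 = 57.8%, Lakeside 243/345 = 70.4% → Lakeside
Critical: Unity 13/53 = 24.5%, Lakeside 21/63 = 33.3% → Lakeside
Lakeside has the higher rate in all 3 groups.

Lakeside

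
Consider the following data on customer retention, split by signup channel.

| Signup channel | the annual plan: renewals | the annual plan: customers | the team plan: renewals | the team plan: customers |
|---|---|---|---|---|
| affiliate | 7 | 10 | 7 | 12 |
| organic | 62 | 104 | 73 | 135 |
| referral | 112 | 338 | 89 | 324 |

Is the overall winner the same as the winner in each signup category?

Affiliate: the annual plan 7/10 = 70.0%, the team plan 7/12 = 58.3% → the annual plan
Organic: the annual plan 62/104 = 59.6%, the team plan 73/135 = 54.1% → the annual plan
Referral: the annual plan 112/338 = 33.1%, the team plan 89/324 = 27.5% → the annual plan
Overall: the annual plan 181/452 = 40.0%, the team plan 169/471 = 35.9% → the annual plan
The annual plan wins overall and in every signup group — no reversal.

Yes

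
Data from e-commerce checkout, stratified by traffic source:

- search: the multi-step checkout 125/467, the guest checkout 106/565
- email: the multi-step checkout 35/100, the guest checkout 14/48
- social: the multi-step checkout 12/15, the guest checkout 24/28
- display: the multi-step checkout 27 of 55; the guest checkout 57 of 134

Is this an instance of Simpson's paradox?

Search: the multi-step checkout 125/467 = 26.8%, the guest checkout 106/565 = 18.8% → the multi-step checkout
Email: the multi-step checkout 35/100 = 35.0%, the guest checkout 14/48 = 29.2% → the multi-step checkout
Social: the multi-step checkout 12/15 = 80.0%, the guest checkout 24/28 = 85.7% → the guest checkout
Display: the multi-step checkout 27/55 = 49.1%, the guest checkout 57/134 = 42.5% → the multi-step checkout
Overall: the multi-step checkout 199/637 = 31.2%, the guest checkout 201/775 = 25.9% → the multi-step checkout
Neither sweeps: the multi-step checkout wins 3 of 4 groups, the guest checkout wins 1. The multi-step checkout wins overall but not every group — no Simpson reversal.

No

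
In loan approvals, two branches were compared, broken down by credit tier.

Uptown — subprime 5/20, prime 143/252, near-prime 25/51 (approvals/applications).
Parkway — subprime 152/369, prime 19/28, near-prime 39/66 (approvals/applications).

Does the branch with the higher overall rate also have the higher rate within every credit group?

No

Subprime: Uptown 5/20 = 25.0%, Parkway 152/369 = 41.2% → Parkway
Prime: Uptown 143/252 = 56.7%, Parkway 19/28 = 67.9% → Parkway
Near-prime: Uptown 25/51 = 49.0%, Parkway 39/66 = 59.1% → Parkway
Overall: Uptown 173/323 = 53.6%, Parkway 210/463 = 45.4% → Uptown
Parkway wins each credit group but Uptown wins overall — the comparison reverses. Parkway's applications skew toward subprime, which has a lower base rate.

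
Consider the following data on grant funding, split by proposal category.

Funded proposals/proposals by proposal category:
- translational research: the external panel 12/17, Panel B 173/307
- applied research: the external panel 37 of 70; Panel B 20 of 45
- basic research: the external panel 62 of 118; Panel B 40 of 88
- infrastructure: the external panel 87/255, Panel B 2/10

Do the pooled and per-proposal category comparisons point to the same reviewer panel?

No

Translational research: the external panel 12/17 = 70.6%, Panel B 173/307 = 56.4% → the external panel
Applied research: the external panel 37/70 = 52.9%, Panel B 20/45 = 44.4% → the external panel
Basic research: the external panel 62/118 = 52.5%, Panel B 40/88 = 45.5% → the external panel
Infrastructure: the external panel 87/255 = 34.1%, Panel B 2/10 = 20.0% → the external panel
Overall: the external panel 198/460 = 43.0%, Panel B 235/450 = 52.2% → Panel B
The external panel wins each proposal group but Panel B wins overall — the comparison reverses. The external panel's proposals skew toward infrastructure, which has a lower base rate.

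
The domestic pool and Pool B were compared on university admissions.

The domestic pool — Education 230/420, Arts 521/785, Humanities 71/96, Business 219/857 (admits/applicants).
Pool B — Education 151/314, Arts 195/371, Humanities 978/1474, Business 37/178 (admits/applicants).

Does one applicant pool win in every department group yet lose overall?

Education: the domestic pool 230/420 = 54.8%, Pool B 151/314 = 48.1% → the domestic pool
Arts: the domestic pool 521/785 = 66.4%, Pool B 195/371 = 52.6% → the domestic pool
Humanities: the domestic pool 71/96 = 74.0%, Pool B 978/1474 = 66.4% → the domestic pool
Business: the domestic pool 219/857 = 25.6%, Pool B 37/178 = 20.8% → the domestic pool
Overall: the domestic pool 1041/2158 = 48.2%, Pool B 1361/2337 = 58.2% → Pool B
The domestic pool wins each department group but Pool B wins overall — the comparison reverses. The domestic pool's applicants skew toward Business, which has a lower base rate.

Yes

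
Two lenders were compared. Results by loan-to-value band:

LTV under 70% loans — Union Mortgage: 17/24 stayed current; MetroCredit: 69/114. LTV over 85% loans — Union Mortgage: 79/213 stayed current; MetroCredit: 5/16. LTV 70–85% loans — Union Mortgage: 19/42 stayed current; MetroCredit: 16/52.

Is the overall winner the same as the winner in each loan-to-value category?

LTV under 70%: Union Mortgage 17/24 = 70.8%, MetroCredit 69/114 = 60.5% → Union Mortgage
LTV over 85%: Union Mortgage 79/213 = 37.1%, MetroCredit 5/16 = 31.2% → Union Mortgage
LTV 70–85%: Union Mortgage 19/42 = 45.2%, MetroCredit 16/52 = 30.8% → Union Mortgage
Overall: Union Mortgage 115/279 = 41.2%, MetroCredit 90/182 = 49.5% → MetroCredit
Union Mortgage wins each loan-to-value group but MetroCredit wins overall — the comparison reverses. Union Mortgage's loans skew toward LTV over 85%, which has a lower base rate.

No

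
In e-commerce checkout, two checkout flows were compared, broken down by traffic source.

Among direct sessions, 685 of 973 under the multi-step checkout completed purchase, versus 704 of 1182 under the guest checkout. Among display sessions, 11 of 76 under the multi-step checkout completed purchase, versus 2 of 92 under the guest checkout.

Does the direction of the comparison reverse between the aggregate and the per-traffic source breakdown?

No

Direct: the multi-step checkout 685/973 = 70.4%, the guest checkout 704/1182 = 59.6% → the multi-step checkout
Display: the multi-step checkout 11/76 = 14.5%, the guest checkout 2/92 = 2.2% → the multi-step checkout
Overall: the multi-step checkout 696/1049 = 66.3%, the guest checkout 706/1274 = 55.4% → the multi-step checkout
The multi-step checkout wins overall and in every traffic group — no reversal.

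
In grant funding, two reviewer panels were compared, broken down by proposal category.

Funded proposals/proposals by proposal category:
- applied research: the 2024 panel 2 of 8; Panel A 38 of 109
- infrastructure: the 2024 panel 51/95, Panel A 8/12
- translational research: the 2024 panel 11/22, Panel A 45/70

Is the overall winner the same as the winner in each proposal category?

Applied research: the 2024 panel 2/8 = 25.0%, Panel A 38/109 = 34.9% → Panel A
Infrastructure: the 2024 panel 51/95 = 53.7%, Panel A 8/12 = 66.7% → Panel A
Translational research: the 2024 panel 11/22 = 50.0%, Panel A 45/70 = 64.3% → Panel A
Overall: the 2024 panel 64/125 = 51.2%, Panel A 91/191 = 47.6% → the 2024 panel
Panel A wins each proposal group but the 2024 panel wins overall — the comparison reverses. Panel A's proposals skew toward applied research, which has a lower base rate.

No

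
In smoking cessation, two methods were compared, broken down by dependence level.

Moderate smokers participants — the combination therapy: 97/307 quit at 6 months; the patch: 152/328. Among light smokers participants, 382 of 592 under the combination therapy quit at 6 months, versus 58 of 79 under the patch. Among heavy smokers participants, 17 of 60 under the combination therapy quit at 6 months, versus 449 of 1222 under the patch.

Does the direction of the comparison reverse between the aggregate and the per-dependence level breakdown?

Yes

Moderate smokers: the combination therapy 97/307 = 31.6%, the patch 152/328 = 46.3% → the patch
Light smokers: the combination therapy 382/592 = 64.5%, the patch 58/79 = 73.4% → the patch
Heavy smokers: the combination therapy 17/60 = 28.3%, the patch 449/1222 = 36.7% → the patch
Overall: the combination therapy 496/959 = 51.7%, the patch 659/1629 = 40.5% → the combination therapy
The patch wins each dependence group but the combination therapy wins overall — the comparison reverses. The patch's participants skew toward heavy smokers, which has a lower base rate.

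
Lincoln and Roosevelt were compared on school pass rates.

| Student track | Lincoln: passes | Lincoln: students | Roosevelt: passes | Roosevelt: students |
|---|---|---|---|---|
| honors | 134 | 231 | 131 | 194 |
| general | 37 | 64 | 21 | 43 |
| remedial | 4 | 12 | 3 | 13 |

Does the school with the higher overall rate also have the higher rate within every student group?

No

Honors: Lincoln 134/231 = 58.0%, Roosevelt 131/194 = 67.5% → Roosevelt
General: Lincoln 37/64 = 57.8%, Roosevelt 21/43 = 48.8% → Lincoln
Remedial: Lincoln 4/12 = 33.3%, Roosevelt 3/13 = 23.1% → Lincoln
Overall: Lincoln 175/307 = 57.0%, Roosevelt 155/250 = 62.0% → Roosevelt
Neither sweeps: Lincoln wins 2 of 3 groups, Roosevelt wins 1. Roosevelt wins overall but not every group — no Simpson reversal.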